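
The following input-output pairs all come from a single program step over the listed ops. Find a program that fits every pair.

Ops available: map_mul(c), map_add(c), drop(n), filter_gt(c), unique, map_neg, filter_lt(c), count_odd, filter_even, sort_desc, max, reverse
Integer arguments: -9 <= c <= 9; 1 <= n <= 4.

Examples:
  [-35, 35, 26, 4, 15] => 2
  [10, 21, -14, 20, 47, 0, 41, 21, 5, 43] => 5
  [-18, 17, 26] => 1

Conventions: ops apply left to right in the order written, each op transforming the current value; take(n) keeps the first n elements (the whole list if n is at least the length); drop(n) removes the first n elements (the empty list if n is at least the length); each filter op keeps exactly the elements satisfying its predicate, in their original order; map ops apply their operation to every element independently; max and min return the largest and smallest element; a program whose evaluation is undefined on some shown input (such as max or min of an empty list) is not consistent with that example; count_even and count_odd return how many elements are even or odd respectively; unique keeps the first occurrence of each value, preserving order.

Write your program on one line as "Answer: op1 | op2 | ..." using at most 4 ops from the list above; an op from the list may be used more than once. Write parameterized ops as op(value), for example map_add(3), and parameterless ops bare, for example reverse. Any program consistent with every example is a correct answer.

unique | drop(1) | map_mul(7) | count_odd

Check, running the answer program on each example:
  [-35, 35, 26, 4, 15] -> [-35, 35, 26, 4, 15] -> [35, 26, 4, 15] -> [245, 182, 28, 105] -> 2
  [10, 21, -14, 20, 47, 0, 41, 21, 5, 43] -> [10, 21, -14, 20, 47, 0, 41, 5, 43] -> [21, -14, 20, 47, 0, 41, 5, 43] -> [147, -98, 140, 329, 0, 287, 35, 301] -> 5
  [-18, 17, 26] -> [-18, 17, 26] -> [17, 26] -> [119, 182] -> 1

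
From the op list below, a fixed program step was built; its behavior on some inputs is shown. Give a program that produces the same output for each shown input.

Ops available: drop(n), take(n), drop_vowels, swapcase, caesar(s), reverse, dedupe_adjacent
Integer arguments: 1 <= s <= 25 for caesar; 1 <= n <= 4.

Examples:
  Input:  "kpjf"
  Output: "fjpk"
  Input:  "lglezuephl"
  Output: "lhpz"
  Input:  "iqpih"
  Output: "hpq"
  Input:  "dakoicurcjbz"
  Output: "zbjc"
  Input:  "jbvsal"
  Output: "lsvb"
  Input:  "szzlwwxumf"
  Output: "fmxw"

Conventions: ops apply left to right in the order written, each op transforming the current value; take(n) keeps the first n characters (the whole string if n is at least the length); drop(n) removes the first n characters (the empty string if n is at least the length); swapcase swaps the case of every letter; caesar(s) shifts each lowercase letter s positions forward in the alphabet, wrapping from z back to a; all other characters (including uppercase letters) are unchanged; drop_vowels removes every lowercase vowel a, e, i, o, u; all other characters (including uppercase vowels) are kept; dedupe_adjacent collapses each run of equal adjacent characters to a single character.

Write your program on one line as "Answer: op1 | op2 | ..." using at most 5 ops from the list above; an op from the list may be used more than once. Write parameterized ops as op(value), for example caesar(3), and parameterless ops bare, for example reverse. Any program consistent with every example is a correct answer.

drop_vowels | dedupe_adjacent | reverse | take(4)

Check, running the answer program on each example:
  "kpjf" -> "kpjf" -> "kpjf" -> "fjpk" -> "fjpk"
  "lglezuephl" -> "lglzphl" -> "lglzphl" -> "lhpzlgl" -> "lhpz"
  "iqpih" -> "qph" -> "qph" -> "hpq" -> "hpq"
  "dakoicurcjbz" -> "dkcrcjbz" -> "dkcrcjbz" -> "zbjcrckd" -> "zbjc"
  "jbvsal" -> "jbvsl" -> "jbvsl" -> "lsvbj" -> "lsvb"
  "szzlwwxumf" -> "szzlwwxmf" -> "szlwxmf" -> "fmxwlzs" -> "fmxw"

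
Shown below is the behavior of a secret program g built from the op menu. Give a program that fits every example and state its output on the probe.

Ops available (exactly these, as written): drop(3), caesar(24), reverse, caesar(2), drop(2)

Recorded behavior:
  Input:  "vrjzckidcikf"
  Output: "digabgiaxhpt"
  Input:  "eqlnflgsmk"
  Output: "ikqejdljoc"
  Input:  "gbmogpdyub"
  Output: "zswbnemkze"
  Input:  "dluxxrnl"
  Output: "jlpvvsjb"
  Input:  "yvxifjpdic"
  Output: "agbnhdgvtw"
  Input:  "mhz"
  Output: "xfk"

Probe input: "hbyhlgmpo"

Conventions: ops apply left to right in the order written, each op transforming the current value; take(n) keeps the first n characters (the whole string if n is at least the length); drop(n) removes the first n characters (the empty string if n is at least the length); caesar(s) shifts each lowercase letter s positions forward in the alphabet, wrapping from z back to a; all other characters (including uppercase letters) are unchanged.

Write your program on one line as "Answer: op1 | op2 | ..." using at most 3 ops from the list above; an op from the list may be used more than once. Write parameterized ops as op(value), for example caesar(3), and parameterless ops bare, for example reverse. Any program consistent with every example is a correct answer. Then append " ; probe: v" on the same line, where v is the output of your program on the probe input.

caesar(24) | reverse ; probe: "mnkejfwzf"

Check, running the answer program on each example:
  "vrjzckidcikf" -> "tphxaigbagid" -> "digabgiaxhpt"
  "eqlnflgsmk" -> "cojldjeqki" -> "ikqejdljoc"
  "gbmogpdyub" -> "ezkmenbwsz" -> "zswbnemkze"
  "dluxxrnl" -> "bjsvvplj" -> "jlpvvsjb"
  "yvxifjpdic" -> "wtvgdhnbga" -> "agbnhdgvtw"
  "mhz" -> "kfx" -> "xfk"
  probe: "hbyhlgmpo" -> "fzwfjeknm" -> "mnkejfwzf"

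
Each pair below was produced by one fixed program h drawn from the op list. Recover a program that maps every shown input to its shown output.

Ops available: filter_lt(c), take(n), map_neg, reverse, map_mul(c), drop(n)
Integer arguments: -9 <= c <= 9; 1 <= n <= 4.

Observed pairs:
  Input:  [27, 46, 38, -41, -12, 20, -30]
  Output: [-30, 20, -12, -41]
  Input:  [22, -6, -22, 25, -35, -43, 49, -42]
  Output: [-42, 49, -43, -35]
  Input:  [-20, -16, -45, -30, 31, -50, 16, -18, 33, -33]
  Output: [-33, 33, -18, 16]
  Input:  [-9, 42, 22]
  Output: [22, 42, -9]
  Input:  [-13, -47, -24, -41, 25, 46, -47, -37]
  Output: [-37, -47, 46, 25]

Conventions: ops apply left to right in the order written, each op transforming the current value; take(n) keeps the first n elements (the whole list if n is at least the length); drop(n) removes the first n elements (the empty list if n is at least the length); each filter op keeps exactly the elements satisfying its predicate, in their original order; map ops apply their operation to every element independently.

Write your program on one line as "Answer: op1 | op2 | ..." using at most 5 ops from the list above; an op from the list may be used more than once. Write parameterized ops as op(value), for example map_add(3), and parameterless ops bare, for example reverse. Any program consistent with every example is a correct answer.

map_neg | reverse | take(4) | map_neg

Check, running the answer program on each example:
  [27, 46, 38, -41, -12, 20, -30] -> [-27, -46, -38, 41, 12, -20, 30] -> [30, -20, 12, 41, -38, -46, -27] -> [30, -20, 12, 41] -> [-30, 20, -12, -41]
  [22, -6, -22, 25, -35, -43, 49, -42] -> [-22, 6, 22, -25, 35, 43, -49, 42] -> [42, -49, 43, 35, -25, 22, 6, -22] -> [42, -49, 43, 35] -> [-42, 49, -43, -35]
  [-20, -16, -45, -30, 31, -50, 16, -18, 33, -33] -> [20, 16, 45, 30, -31, 50, -16, 18, -33, 33] -> [33, -33, 18, -16, 50, -31, 30, 45, 16, 20] -> [33, -33, 18, -16] -> [-33, 33, -18, 16]
  [-9, 42, 22] -> [9, -42, -22] -> [-22, -42, 9] -> [-22, -42, 9] -> [22, 42, -9]
  [-13, -47, -24, -41, 25, 46, -47, -37] -> [13, 47, 24, 41, -25, -46, 47, 37] -> [37, 47, -46, -25, 41, 24, 47, 13] -> [37, 47, -46, -25] -> [-37, -47, 46, 25]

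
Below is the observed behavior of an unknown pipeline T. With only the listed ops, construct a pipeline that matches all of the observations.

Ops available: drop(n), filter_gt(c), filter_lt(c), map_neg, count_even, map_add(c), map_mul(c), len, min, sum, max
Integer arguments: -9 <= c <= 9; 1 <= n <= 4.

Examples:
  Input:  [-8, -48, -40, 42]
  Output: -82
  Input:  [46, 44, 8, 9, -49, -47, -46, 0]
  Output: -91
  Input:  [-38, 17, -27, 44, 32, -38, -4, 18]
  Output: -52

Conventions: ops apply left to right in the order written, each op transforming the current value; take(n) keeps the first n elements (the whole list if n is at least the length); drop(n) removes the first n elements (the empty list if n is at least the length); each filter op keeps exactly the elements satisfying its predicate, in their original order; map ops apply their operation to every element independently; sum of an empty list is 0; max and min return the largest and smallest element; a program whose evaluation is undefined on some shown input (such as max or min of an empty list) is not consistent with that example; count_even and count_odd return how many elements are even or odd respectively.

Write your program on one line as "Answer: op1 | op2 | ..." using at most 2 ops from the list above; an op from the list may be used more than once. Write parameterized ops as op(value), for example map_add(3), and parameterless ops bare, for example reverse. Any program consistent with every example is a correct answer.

map_add(-7) | sum

Check, running the answer program on each example:
  [-8, -48, -40, 42] -> [-15, -55, -47, 35] -> -82
  [46, 44, 8, 9, -49, -47, -46, 0] -> [39, 37, 1, 2, -56, -54, -53, -7] -> -91
  [-38, 17, -27, 44, 32, -38, -4, 18] -> [-45, 10, -34, 37, 25, -45, -11, 11] -> -52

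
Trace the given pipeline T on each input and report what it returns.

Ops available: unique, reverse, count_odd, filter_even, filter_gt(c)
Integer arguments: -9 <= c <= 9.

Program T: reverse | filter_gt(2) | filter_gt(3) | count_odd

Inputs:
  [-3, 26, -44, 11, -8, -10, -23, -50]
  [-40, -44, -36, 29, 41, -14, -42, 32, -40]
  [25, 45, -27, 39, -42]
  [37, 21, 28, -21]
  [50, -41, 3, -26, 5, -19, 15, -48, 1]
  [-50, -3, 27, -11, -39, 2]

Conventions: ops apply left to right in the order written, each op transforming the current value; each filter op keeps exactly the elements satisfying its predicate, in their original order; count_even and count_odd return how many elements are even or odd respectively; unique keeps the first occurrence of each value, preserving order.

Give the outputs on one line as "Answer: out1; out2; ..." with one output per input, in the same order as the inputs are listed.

1; 2; 3; 2; 2; 1

Execution, op by op:
  [-3, 26, -44, 11, -8, -10, -23, -50] -> [-50, -23, -10, -8, 11, -44, 26, -3] -> [11, 26] -> [11, 26] -> 1
  [-40, -44, -36, 29, 41, -14, -42, 32, -40] -> [-40, 32, -42, -14, 41, 29, -36, -44, -40] -> [32, 41, 29] -> [32, 41, 29] -> 2
  [25, 45, -27, 39, -42] -> [-42, 39, -27, 45, 25] -> [39, 45, 25] -> [39, 45, 25] -> 3
  [37, 21, 28, -21] -> [-21, 28, 21, 37] -> [28, 21, 37] -> [28, 21, 37] -> 2
  [50, -41, 3, -26, 5, -19, 15, -48, 1] -> [1, -48, 15, -19, 5, -26, 3, -41, 50] -> [15, 5, 3, 50] -> [15, 5, 50] -> 2
  [-50, -3, 27, -11, -39, 2] -> [2, -39, -11, 27, -3, -50] -> [27] -> [27] -> 1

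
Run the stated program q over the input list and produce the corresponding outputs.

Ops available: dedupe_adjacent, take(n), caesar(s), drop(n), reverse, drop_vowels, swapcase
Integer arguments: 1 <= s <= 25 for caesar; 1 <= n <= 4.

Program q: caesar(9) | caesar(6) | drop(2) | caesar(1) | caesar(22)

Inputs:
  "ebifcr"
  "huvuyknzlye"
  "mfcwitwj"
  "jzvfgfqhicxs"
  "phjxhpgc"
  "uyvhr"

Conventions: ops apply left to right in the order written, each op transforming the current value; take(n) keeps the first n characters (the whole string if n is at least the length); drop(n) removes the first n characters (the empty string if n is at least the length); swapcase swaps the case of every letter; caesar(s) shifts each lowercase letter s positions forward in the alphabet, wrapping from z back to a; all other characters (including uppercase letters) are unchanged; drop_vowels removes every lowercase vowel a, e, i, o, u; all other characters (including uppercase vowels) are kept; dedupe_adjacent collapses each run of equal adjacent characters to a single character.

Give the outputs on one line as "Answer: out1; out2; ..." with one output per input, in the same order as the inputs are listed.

Execution, op by op:
  "ebifcr" -> "nkrola" -> "tqxurg" -> "xurg" -> "yvsh" -> "urod"
  "huvuyknzlye" -> "qdedhtwiuhn" -> "wjkjnzcoant" -> "kjnzcoant" -> "lkoadpbou" -> "hgkwzlxkq"
  "mfcwitwj" -> "volfrcfs" -> "burlxily" -> "rlxily" -> "smyjmz" -> "oiufiv"
  "jzvfgfqhicxs" -> "sieopozqrlgb" -> "yokuvufwxrmh" -> "kuvufwxrmh" -> "lvwvgxysni" -> "hrsrctuoje"
  "phjxhpgc" -> "yqsgqypl" -> "ewymwevr" -> "ymwevr" -> "znxfws" -> "vjtbso"
  "uyvhr" -> "dheqa" -> "jnkwg" -> "kwg" -> "lxh" -> "htd"

"urod"; "hgkwzlxkq"; "oiufiv"; "hrsrctuoje"; "vjtbso"; "htd"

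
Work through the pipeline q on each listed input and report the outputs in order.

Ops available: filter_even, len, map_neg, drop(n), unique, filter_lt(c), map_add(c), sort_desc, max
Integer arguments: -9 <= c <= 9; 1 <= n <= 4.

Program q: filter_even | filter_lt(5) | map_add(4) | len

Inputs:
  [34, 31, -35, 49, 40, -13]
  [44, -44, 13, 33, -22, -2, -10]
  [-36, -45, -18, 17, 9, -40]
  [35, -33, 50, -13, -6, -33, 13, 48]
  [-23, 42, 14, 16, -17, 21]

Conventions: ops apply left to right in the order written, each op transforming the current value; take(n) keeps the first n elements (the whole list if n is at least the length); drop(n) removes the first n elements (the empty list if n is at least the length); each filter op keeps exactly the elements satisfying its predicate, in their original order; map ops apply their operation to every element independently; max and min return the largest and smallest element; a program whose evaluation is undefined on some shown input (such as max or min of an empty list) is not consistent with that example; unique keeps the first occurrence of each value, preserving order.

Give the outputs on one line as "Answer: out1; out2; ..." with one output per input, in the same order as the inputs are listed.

0; 4; 3; 1; 0

Execution, op by op:
  [34, 31, -35, 49, 40, -13] -> [34, 40] -> [] -> [] -> 0
  [44, -44, 13, 33, -22, -2, -10] -> [44, -44, -22, -2, -10] -> [-44, -22, -2, -10] -> [-40, -18, 2, -6] -> 4
  [-36, -45, -18, 17, 9, -40] -> [-36, -18, -40] -> [-36, -18, -40] -> [-32, -14, -36] -> 3
  [35, -33, 50, -13, -6, -33, 13, 48] -> [50, -6, 48] -> [-6] -> [-2] -> 1
  [-23, 42, 14, 16, -17, 21] -> [42, 14, 16] -> [] -> [] -> 0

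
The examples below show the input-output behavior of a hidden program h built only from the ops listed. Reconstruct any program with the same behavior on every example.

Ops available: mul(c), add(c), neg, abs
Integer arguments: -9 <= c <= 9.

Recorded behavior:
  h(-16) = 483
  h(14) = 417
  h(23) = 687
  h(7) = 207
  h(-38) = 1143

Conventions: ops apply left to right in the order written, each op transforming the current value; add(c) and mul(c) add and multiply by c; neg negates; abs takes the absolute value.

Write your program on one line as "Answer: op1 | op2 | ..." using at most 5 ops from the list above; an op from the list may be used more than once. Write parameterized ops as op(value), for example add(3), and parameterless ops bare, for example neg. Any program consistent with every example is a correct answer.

mul(6) | mul(5) | add(-3) | abs

Check, running the answer program on each example:
  -16 -> -96 -> -480 -> -483 -> 483
  14 -> 84 -> 420 -> 417 -> 417
  23 -> 138 -> 690 -> 687 -> 687
  7 -> 42 -> 210 -> 207 -> 207
  -38 -> -228 -> -1140 -> -1143 -> 1143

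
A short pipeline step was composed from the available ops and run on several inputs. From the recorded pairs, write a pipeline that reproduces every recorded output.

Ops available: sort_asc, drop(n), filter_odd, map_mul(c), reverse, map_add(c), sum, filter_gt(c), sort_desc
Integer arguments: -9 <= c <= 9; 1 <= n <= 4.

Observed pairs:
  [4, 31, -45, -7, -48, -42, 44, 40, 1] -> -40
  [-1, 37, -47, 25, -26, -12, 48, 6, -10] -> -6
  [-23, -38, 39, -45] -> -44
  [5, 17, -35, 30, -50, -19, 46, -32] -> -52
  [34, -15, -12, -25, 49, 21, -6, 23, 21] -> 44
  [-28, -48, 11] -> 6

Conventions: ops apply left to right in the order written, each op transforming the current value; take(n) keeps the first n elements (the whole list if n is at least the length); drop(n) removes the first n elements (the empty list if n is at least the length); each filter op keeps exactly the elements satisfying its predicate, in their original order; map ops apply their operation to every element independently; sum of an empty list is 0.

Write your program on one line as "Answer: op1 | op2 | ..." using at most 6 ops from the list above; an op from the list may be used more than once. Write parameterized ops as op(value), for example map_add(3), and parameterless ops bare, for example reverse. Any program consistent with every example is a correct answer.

sort_asc | reverse | filter_odd | map_add(-5) | sum

Check, running the answer program on each example:
  [4, 31, -45, -7, -48, -42, 44, 40, 1] -> [-48, -45, -42, -7, 1, 4, 31, 40, 44] -> [44, 40, 31, 4, 1, -7, -42, -45, -48] -> [31, 1, -7, -45] -> [26, -4, -12, -50] -> -40
  [-1, 37, -47, 25, -26, -12, 48, 6, -10] -> [-47, -26, -12, -10, -1, 6, 25, 37, 48] -> [48, 37, 25, 6, -1, -10, -12, -26, -47] -> [37, 25, -1, -47] -> [32, 20, -6, -52] -> -6
  [-23, -38, 39, -45] -> [-45, -38, -23, 39] -> [39, -23, -38, -45] -> [39, -23, -45] -> [34, -28, -50] -> -44
  [5, 17, -35, 30, -50, -19, 46, -32] -> [-50, -35, -32, -19, 5, 17, 30, 46] -> [46, 30, 17, 5, -19, -32, -35, -50] -> [17, 5, -19, -35] -> [12, 0, -24, -40] -> -52
  [34, -15, -12, -25, 49, 21, -6, 23, 21] -> [-25, -15, -12, -6, 21, 21, 23, 34, 49] -> [49, 34, 23, 21, 21, -6, -12, -15, -25] -> [49, 23, 21, 21, -15, -25] -> [44, 18, 16, 16, -20, -30] -> 44
  [-28, -48, 11] -> [-48, -28, 11] -> [11, -28, -48] -> [11] -> [6] -> 6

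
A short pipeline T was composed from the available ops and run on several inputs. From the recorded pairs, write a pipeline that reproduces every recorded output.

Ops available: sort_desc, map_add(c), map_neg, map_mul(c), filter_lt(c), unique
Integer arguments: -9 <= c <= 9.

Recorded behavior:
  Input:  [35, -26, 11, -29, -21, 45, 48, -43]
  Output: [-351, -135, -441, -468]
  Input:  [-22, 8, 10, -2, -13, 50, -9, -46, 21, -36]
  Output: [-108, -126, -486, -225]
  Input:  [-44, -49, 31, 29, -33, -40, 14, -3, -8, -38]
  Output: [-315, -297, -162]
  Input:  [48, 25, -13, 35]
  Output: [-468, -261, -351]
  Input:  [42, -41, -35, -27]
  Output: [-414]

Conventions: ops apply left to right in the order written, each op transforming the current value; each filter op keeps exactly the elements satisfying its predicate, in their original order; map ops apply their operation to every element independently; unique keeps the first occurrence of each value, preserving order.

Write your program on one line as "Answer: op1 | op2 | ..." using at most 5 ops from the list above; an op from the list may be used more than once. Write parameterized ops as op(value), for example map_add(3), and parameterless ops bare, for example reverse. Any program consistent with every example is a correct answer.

map_neg | filter_lt(-4) | map_add(-4) | map_mul(9)

Check, running the answer program on each example:
  [35, -26, 11, -29, -21, 45, 48, -43] -> [-35, 26, -11, 29, 21, -45, -48, 43] -> [-35, -11, -45, -48] -> [-39, -15, -49, -52] -> [-351, -135, -441, -468]
  [-22, 8, 10, -2, -13, 50, -9, -46, 21, -36] -> [22, -8, -10, 2, 13, -50, 9, 46, -21, 36] -> [-8, -10, -50, -21] -> [-12, -14, -54, -25] -> [-108, -126, -486, -225]
  [-44, -49, 31, 29, -33, -40, 14, -3, -8, -38] -> [44, 49, -31, -29, 33, 40, -14, 3, 8, 38] -> [-31, -29, -14] -> [-35, -33, -18] -> [-315, -297, -162]
  [48, 25, -13, 35] -> [-48, -25, 13, -35] -> [-48, -25, -35] -> [-52, -29, -39] -> [-468, -261, -351]
  [42, -41, -35, -27] -> [-42, 41, 35, 27] -> [-42] -> [-46] -> [-414]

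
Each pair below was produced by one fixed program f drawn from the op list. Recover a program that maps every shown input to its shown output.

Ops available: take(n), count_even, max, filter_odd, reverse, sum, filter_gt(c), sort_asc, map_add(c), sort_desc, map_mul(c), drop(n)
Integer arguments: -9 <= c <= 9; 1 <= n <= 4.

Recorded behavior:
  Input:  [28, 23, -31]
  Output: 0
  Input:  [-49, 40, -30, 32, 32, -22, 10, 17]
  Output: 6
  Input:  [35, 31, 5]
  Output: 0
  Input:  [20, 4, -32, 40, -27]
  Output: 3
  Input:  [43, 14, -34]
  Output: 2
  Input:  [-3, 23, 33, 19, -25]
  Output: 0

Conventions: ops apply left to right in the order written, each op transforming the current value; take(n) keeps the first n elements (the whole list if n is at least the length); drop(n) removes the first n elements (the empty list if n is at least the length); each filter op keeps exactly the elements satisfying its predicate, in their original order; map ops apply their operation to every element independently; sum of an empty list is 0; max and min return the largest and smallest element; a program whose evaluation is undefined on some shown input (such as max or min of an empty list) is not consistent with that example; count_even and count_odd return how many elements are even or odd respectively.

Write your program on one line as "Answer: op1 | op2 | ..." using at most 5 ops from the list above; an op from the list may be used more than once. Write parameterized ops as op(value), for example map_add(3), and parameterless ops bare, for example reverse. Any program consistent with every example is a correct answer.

drop(1) | sort_desc | map_add(2) | count_even

Check, running the answer program on each example:
  [28, 23, -31] -> [23, -31] -> [23, -31] -> [25, -29] -> 0
  [-49, 40, -30, 32, 32, -22, 10, 17] -> [40, -30, 32, 32, -22, 10, 17] -> [40, 32, 32, 17, 10, -22, -30] -> [42, 34, 34, 19, 12, -20, -28] -> 6
  [35, 31, 5] -> [31, 5] -> [31, 5] -> [33, 7] -> 0
  [20, 4, -32, 40, -27] -> [4, -32, 40, -27] -> [40, 4, -27, -32] -> [42, 6, -25, -30] -> 3
  [43, 14, -34] -> [14, -34] -> [14, -34] -> [16, -32] -> 2
  [-3, 23, 33, 19, -25] -> [23, 33, 19, -25] -> [33, 23, 19, -25] -> [35, 25, 21, -23] -> 0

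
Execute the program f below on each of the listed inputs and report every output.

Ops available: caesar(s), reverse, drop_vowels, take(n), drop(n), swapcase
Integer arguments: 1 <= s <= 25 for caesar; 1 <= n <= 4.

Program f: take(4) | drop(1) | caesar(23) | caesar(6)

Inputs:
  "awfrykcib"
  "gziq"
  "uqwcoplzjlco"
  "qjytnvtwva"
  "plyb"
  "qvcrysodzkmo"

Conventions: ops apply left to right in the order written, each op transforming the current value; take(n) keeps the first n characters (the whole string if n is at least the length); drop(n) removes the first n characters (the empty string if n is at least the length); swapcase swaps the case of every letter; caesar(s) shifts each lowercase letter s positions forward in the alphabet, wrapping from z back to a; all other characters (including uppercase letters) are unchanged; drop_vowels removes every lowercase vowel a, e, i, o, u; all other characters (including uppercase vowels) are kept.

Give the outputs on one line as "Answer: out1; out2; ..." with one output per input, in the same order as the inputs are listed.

Execution, op by op:
  "awfrykcib" -> "awfr" -> "wfr" -> "tco" -> "ziu"
  "gziq" -> "gziq" -> "ziq" -> "wfn" -> "clt"
  "uqwcoplzjlco" -> "uqwc" -> "qwc" -> "ntz" -> "tzf"
  "qjytnvtwva" -> "qjyt" -> "jyt" -> "gvq" -> "mbw"
  "plyb" -> "plyb" -> "lyb" -> "ivy" -> "obe"
  "qvcrysodzkmo" -> "qvcr" -> "vcr" -> "szo" -> "yfu"

"ziu"; "clt"; "tzf"; "mbw"; "obe"; "yfu"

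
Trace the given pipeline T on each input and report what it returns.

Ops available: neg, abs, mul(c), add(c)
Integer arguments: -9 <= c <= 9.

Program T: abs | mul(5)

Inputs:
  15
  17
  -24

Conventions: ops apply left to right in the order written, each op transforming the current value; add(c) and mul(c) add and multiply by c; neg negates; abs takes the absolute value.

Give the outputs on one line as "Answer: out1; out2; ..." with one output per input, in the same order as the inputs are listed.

75; 85; 120

Execution, op by op:
  15 -> 15 -> 75
  17 -> 17 -> 85
  -24 -> 24 -> 120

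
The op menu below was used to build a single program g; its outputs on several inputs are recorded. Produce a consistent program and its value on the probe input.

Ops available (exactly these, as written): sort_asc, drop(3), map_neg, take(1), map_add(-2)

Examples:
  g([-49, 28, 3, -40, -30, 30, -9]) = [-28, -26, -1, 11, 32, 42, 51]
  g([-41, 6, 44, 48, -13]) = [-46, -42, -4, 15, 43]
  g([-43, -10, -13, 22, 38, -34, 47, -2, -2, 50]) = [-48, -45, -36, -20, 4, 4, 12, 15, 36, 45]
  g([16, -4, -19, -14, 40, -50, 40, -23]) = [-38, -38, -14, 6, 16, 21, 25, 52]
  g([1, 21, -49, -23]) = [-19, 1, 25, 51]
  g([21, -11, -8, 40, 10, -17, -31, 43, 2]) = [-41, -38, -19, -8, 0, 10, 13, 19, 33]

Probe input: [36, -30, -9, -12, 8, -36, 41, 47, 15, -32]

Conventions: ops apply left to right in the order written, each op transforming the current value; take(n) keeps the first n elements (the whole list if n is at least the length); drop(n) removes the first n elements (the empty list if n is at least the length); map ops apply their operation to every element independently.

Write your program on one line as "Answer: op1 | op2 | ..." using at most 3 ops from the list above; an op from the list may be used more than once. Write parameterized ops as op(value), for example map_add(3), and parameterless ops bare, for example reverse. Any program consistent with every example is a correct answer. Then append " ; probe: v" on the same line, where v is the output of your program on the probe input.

map_add(-2) | map_neg | sort_asc ; probe: [-45, -39, -34, -13, -6, 11, 14, 32, 34, 38]

Check, running the answer program on each example:
  [-49, 28, 3, -40, -30, 30, -9] -> [-51, 26, 1, -42, -32, 28, -11] -> [51, -26, -1, 42, 32, -28, 11] -> [-28, -26, -1, 11, 32, 42, 51]
  [-41, 6, 44, 48, -13] -> [-43, 4, 42, 46, -15] -> [43, -4, -42, -46, 15] -> [-46, -42, -4, 15, 43]
  [-43, -10, -13, 22, 38, -34, 47, -2, -2, 50] -> [-45, -12, -15, 20, 36, -36, 45, -4, -4, 48] -> [45, 12, 15, -20, -36, 36, -45, 4, 4, -48] -> [-48, -45, -36, -20, 4, 4, 12, 15, 36, 45]
  [16, -4, -19, -14, 40, -50, 40, -23] -> [14, -6, -21, -16, 38, -52, 38, -25] -> [-14, 6, 21, 16, -38, 52, -38, 25] -> [-38, -38, -14, 6, 16, 21, 25, 52]
  [1, 21, -49, -23] -> [-1, 19, -51, -25] -> [1, -19, 51, 25] -> [-19, 1, 25, 51]
  [21, -11, -8, 40, 10, -17, -31, 43, 2] -> [19, -13, -10, 38, 8, -19, -33, 41, 0] -> [-19, 13, 10, -38, -8, 19, 33, -41, 0] -> [-41, -38, -19, -8, 0, 10, 13, 19, 33]
  probe: [36, -30, -9, -12, 8, -36, 41, 47, 15, -32] -> [34, -32, -11, -14, 6, -38, 39, 45, 13, -34] -> [-34, 32, 11, 14, -6, 38, -39, -45, -13, 34] -> [-45, -39, -34, -13, -6, 11, 14, 32, 34, 38]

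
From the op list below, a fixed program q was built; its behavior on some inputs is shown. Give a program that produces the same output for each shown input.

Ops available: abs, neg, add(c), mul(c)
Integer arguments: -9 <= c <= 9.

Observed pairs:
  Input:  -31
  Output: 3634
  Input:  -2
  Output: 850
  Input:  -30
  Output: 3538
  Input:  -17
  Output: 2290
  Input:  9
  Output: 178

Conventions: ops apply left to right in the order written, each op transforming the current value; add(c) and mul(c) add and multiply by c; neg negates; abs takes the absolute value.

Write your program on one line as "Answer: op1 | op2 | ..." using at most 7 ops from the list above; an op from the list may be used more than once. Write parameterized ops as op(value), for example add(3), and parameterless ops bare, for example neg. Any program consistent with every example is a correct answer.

add(-7) | mul(6) | abs | mul(8) | add(-7) | mul(2)

Check, running the answer program on each example:
  -31 -> -38 -> -228 -> 228 -> 1824 -> 1817 -> 3634
  -2 -> -9 -> -54 -> 54 -> 432 -> 425 -> 850
  -30 -> -37 -> -222 -> 222 -> 1776 -> 1769 -> 3538
  -17 -> -24 -> -144 -> 144 -> 1152 -> 1145 -> 2290
  9 -> 2 -> 12 -> 12 -> 96 -> 89 -> 178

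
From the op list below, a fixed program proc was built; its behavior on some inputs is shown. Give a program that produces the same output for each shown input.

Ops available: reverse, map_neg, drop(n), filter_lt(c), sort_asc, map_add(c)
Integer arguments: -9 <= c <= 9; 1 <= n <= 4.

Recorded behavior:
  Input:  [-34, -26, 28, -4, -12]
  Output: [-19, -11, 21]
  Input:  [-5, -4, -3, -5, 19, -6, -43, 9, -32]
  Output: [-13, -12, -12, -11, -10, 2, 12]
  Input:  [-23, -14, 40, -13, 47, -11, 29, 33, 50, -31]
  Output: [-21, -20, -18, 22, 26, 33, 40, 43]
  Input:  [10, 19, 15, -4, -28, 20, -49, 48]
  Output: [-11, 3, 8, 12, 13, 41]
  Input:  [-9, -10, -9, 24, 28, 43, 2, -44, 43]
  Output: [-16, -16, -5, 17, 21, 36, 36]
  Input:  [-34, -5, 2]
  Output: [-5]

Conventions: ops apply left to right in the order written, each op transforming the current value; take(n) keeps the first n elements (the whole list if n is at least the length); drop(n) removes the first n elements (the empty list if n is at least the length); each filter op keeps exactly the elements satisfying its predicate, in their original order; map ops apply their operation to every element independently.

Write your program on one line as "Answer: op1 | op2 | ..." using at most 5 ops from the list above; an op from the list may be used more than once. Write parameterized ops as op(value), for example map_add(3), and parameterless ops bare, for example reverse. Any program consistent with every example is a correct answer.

reverse | sort_asc | drop(2) | map_add(-3) | map_add(-4)

Check, running the answer program on each example:
  [-34, -26, 28, -4, -12] -> [-12, -4, 28, -26, -34] -> [-34, -26, -12, -4, 28] -> [-12, -4, 28] -> [-15, -7, 25] -> [-19, -11, 21]
  [-5, -4, -3, -5, 19, -6, -43, 9, -32] -> [-32, 9, -43, -6, 19, -5, -3, -4, -5] -> [-43, -32, -6, -5, -5, -4, -3, 9, 19] -> [-6, -5, -5, -4, -3, 9, 19] -> [-9, -8, -8, -7, -6, 6, 16] -> [-13, -12, -12, -11, -10, 2, 12]
  [-23, -14, 40, -13, 47, -11, 29, 33, 50, -31] -> [-31, 50, 33, 29, -11, 47, -13, 40, -14, -23] -> [-31, -23, -14, -13, -11, 29, 33, 40, 47, 50] -> [-14, -13, -11, 29, 33, 40, 47, 50] -> [-17, -16, -14, 26, 30, 37, 44, 47] -> [-21, -20, -18, 22, 26, 33, 40, 43]
  [10, 19, 15, -4, -28, 20, -49, 48] -> [48, -49, 20, -28, -4, 15, 19, 10] -> [-49, -28, -4, 10, 15, 19, 20, 48] -> [-4, 10, 15, 19, 20, 48] -> [-7, 7, 12, 16, 17, 45] -> [-11, 3, 8, 12, 13, 41]
  [-9, -10, -9, 24, 28, 43, 2, -44, 43] -> [43, -44, 2, 43, 28, 24, -9, -10, -9] -> [-44, -10, -9, -9, 2, 24, 28, 43, 43] -> [-9, -9, 2, 24, 28, 43, 43] -> [-12, -12, -1, 21, 25, 40, 40] -> [-16, -16, -5, 17, 21, 36, 36]
  [-34, -5, 2] -> [2, -5, -34] -> [-34, -5, 2] -> [2] -> [-1] -> [-5]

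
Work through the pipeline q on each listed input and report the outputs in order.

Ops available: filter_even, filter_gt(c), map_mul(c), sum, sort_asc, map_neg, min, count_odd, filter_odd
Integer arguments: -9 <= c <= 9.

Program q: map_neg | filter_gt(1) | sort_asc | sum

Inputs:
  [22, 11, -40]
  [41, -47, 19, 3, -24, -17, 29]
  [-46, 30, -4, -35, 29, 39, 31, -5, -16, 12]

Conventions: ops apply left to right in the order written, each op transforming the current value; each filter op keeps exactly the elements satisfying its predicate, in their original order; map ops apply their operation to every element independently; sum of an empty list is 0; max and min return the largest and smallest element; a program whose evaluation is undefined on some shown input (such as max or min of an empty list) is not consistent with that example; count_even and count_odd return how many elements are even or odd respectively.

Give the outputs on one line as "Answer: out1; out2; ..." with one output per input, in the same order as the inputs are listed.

40; 88; 106

Execution, op by op:
  [22, 11, -40] -> [-22, -11, 40] -> [40] -> [40] -> 40
  [41, -47, 19, 3, -24, -17, 29] -> [-41, 47, -19, -3, 24, 17, -29] -> [47, 24, 17] -> [17, 24, 47] -> 88
  [-46, 30, -4, -35, 29, 39, 31, -5, -16, 12] -> [46, -30, 4, 35, -29, -39, -31, 5, 16, -12] -> [46, 4, 35, 5, 16] -> [4, 5, 16, 35, 46] -> 106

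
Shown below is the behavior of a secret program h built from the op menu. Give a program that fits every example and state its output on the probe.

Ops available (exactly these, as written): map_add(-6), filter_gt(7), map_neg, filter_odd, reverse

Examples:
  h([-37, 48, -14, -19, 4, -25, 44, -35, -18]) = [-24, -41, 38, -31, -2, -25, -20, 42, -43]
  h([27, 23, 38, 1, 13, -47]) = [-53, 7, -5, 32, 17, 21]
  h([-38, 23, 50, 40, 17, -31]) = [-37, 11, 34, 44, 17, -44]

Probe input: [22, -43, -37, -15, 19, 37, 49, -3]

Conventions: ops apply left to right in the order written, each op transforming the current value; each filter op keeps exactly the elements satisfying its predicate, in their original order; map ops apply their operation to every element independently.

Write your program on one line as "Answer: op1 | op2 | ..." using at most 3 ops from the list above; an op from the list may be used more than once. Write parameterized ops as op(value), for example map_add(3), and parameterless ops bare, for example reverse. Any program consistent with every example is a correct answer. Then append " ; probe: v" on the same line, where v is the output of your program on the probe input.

reverse | map_add(-6) ; probe: [-9, 43, 31, 13, -21, -43, -49, 16]

Check, running the answer program on each example:
  [-37, 48, -14, -19, 4, -25, 44, -35, -18] -> [-18, -35, 44, -25, 4, -19, -14, 48, -37] -> [-24, -41, 38, -31, -2, -25, -20, 42, -43]
  [27, 23, 38, 1, 13, -47] -> [-47, 13, 1, 38, 23, 27] -> [-53, 7, -5, 32, 17, 21]
  [-38, 23, 50, 40, 17, -31] -> [-31, 17, 40, 50, 23, -38] -> [-37, 11, 34, 44, 17, -44]
  probe: [22, -43, -37, -15, 19, 37, 49, -3] -> [-3, 49, 37, 19, -15, -37, -43, 22] -> [-9, 43, 31, 13, -21, -43, -49, 16]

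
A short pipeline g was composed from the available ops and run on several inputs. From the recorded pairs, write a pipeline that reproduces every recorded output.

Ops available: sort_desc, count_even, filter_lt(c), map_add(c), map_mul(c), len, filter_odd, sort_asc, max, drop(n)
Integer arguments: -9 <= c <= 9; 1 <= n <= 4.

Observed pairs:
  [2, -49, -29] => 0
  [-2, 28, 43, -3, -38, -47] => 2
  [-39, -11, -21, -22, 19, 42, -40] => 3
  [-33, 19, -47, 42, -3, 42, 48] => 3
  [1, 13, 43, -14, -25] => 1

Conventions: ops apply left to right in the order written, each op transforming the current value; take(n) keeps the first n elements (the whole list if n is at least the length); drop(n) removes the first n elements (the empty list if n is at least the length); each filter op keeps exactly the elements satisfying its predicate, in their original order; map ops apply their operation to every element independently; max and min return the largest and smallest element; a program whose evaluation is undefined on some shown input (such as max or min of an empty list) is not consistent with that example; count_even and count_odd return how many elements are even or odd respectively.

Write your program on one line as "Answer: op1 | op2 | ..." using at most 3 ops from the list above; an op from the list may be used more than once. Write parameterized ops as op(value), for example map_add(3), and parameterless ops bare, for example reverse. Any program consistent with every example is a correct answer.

drop(4) | len

Check, running the answer program on each example:
  [2, -49, -29] -> [] -> 0
  [-2, 28, 43, -3, -38, -47] -> [-38, -47] -> 2
  [-39, -11, -21, -22, 19, 42, -40] -> [19, 42, -40] -> 3
  [-33, 19, -47, 42, -3, 42, 48] -> [-3, 42, 48] -> 3
  [1, 13, 43, -14, -25] -> [-25] -> 1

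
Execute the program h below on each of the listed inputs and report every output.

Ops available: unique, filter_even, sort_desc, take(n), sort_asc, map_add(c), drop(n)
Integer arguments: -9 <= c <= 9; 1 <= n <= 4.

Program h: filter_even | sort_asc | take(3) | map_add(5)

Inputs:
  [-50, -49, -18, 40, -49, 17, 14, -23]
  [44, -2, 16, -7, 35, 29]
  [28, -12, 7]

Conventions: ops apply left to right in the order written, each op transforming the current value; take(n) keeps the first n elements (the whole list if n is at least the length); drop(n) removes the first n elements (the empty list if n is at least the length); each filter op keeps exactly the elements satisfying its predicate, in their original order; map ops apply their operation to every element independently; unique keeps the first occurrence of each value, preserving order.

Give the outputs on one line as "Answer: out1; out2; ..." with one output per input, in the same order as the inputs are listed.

[-45, -13, 19]; [3, 21, 49]; [-7, 33]

Execution, op by op:
  [-50, -49, -18, 40, -49, 17, 14, -23] -> [-50, -18, 40, 14] -> [-50, -18, 14, 40] -> [-50, -18, 14] -> [-45, -13, 19]
  [44, -2, 16, -7, 35, 29] -> [44, -2, 16] -> [-2, 16, 44] -> [-2, 16, 44] -> [3, 21, 49]
  [28, -12, 7] -> [28, -12] -> [-12, 28] -> [-12, 28] -> [-7, 33]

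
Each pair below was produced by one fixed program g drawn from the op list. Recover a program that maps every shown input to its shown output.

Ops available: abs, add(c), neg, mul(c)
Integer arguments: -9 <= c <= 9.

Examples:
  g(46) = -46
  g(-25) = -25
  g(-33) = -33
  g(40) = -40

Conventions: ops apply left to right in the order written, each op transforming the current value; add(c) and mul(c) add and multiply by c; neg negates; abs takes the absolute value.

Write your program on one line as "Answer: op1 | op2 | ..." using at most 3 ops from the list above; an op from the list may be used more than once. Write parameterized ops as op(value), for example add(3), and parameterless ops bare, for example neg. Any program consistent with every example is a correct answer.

abs | neg

Check, running the answer program on each example:
  46 -> 46 -> -46
  -25 -> 25 -> -25
  -33 -> 33 -> -33
  40 -> 40 -> -40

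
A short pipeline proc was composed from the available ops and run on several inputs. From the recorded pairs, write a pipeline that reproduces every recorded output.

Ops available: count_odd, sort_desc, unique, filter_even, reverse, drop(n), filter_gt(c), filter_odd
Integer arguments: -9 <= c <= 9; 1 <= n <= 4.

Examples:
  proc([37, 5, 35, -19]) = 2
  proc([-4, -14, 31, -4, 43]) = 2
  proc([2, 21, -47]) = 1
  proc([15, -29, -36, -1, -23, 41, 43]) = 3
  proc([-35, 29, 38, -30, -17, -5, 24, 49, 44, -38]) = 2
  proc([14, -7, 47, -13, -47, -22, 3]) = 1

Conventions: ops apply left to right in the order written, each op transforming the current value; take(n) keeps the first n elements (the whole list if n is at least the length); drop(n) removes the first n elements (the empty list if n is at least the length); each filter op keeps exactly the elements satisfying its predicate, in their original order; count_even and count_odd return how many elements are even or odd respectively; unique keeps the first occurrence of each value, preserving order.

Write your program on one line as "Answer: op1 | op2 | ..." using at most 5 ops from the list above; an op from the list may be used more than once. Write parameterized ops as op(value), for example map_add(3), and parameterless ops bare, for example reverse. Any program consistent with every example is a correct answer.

reverse | filter_gt(-7) | filter_gt(8) | count_odd

Check, running the answer program on each example:
  [37, 5, 35, -19] -> [-19, 35, 5, 37] -> [35, 5, 37] -> [35, 37] -> 2
  [-4, -14, 31, -4, 43] -> [43, -4, 31, -14, -4] -> [43, -4, 31, -4] -> [43, 31] -> 2
  [2, 21, -47] -> [-47, 21, 2] -> [21, 2] -> [21] -> 1
  [15, -29, -36, -1, -23, 41, 43] -> [43, 41, -23, -1, -36, -29, 15] -> [43, 41, -1, 15] -> [43, 41, 15] -> 3
  [-35, 29, 38, -30, -17, -5, 24, 49, 44, -38] -> [-38, 44, 49, 24, -5, -17, -30, 38, 29, -35] -> [44, 49, 24, -5, 38, 29] -> [44, 49, 24, 38, 29] -> 2
  [14, -7, 47, -13, -47, -22, 3] -> [3, -22, -47, -13, 47, -7, 14] -> [3, 47, 14] -> [47, 14] -> 1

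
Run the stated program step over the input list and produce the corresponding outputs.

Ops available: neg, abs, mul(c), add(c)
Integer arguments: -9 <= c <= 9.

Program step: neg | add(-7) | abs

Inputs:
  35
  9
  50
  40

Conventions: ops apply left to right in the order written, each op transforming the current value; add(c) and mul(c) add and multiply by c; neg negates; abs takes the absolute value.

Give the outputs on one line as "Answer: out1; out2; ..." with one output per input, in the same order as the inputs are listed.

Execution, op by op:
  35 -> -35 -> -42 -> 42
  9 -> -9 -> -16 -> 16
  50 -> -50 -> -57 -> 57
  40 -> -40 -> -47 -> 47

42; 16; 57; 47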